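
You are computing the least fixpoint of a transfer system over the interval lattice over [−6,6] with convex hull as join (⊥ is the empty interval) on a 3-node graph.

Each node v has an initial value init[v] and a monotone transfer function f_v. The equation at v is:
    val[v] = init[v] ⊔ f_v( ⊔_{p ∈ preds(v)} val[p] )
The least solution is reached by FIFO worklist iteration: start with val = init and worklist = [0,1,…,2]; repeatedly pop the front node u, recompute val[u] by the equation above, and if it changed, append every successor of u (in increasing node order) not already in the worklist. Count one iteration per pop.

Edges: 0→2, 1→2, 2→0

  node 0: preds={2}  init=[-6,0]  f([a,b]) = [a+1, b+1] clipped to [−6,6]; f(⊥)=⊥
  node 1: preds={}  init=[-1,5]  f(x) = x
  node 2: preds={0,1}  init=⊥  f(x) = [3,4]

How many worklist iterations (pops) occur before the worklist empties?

Worklist (5 pops):
  #1 pop 0: in=⊥ → [-6,0] (no change)
  #2 pop 1: in=⊥ → [-1,5] (no change)
  #3 pop 2: in=[-6,5] → [3,4] (was ⊥); enqueue [0]
  #4 pop 0: in=[3,4] → [-6,5] (was [-6,0]); enqueue [2]
  #5 pop 2: in=[-6,5] → [3,4] (no change)

Fixpoint:
  val[0] = [-6,5]
  val[1] = [-1,5]
  val[2] = [3,4]

5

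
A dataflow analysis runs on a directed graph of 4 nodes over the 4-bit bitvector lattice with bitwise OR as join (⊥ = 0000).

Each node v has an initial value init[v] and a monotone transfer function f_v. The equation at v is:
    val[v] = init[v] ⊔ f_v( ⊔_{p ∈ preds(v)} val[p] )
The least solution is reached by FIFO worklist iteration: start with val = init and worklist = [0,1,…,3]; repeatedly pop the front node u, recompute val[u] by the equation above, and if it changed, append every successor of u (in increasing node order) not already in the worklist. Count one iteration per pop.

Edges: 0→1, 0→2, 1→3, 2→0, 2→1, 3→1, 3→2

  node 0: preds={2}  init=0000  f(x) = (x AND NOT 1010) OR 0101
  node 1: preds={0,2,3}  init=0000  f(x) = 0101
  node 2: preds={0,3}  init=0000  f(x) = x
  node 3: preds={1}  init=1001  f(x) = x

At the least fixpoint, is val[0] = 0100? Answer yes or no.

no

Worklist (7 pops):
  #1 pop 0: in=0000 → 0101 (was 0000); enqueue []
  #2 pop 1: in=1101 → 0101 (was 0000); enqueue []
  #3 pop 2: in=1101 → 1101 (was 0000); enqueue [0,1]
  #4 pop 3: in=0101 → 1101 (was 1001); enqueue [2]
  #5 pop 0: in=1101 → 0101 (no change)
  #6 pop 1: in=1101 → 0101 (no change)
  #7 pop 2: in=1101 → 1101 (no change)

Fixpoint:
  val[0] = 0101
  val[1] = 0101
  val[2] = 1101
  val[3] = 1101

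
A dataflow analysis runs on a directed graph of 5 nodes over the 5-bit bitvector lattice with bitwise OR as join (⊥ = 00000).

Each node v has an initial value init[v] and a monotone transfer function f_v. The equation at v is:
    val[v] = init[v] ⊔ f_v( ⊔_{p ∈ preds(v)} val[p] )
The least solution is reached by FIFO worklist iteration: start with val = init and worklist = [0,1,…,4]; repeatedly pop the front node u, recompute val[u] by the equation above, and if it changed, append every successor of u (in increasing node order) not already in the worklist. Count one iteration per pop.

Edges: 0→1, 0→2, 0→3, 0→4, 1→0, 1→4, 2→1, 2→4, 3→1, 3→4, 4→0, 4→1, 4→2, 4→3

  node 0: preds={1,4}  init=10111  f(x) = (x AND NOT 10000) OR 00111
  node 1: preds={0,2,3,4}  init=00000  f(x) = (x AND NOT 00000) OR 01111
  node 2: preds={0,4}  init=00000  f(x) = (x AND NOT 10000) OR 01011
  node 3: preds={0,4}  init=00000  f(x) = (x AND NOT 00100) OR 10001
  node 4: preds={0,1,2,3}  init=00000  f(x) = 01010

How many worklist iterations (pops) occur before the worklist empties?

11

Trace (11 dequeues):
  [1] u=0 | in 00000 | out 10111 | ==
  [2] u=1 | in 10111 | out 11111 | prev 00000 | push {0}
  [3] u=2 | in 10111 | out 01111 | prev 00000 | push {1}
  [4] u=3 | in 10111 | out 10011 | prev 00000 | push {}
  [5] u=4 | in 11111 | out 01010 | prev 00000 | push {2,3}
  [6] u=0 | in 11111 | out 11111 | prev 10111 | push {4}
  [7] u=1 | in 11111 | out 11111 | ==
  [8] u=2 | in 11111 | out 01111 | ==
  [9] u=3 | in 11111 | out 11011 | prev 10011 | push {1}
  [10] u=4 | in 11111 | out 01010 | ==
  [11] u=1 | in 11111 | out 11111 | ==

Converged values:
  [0] 11111
  [1] 11111
  [2] 01111
  [3] 11011
  [4] 01010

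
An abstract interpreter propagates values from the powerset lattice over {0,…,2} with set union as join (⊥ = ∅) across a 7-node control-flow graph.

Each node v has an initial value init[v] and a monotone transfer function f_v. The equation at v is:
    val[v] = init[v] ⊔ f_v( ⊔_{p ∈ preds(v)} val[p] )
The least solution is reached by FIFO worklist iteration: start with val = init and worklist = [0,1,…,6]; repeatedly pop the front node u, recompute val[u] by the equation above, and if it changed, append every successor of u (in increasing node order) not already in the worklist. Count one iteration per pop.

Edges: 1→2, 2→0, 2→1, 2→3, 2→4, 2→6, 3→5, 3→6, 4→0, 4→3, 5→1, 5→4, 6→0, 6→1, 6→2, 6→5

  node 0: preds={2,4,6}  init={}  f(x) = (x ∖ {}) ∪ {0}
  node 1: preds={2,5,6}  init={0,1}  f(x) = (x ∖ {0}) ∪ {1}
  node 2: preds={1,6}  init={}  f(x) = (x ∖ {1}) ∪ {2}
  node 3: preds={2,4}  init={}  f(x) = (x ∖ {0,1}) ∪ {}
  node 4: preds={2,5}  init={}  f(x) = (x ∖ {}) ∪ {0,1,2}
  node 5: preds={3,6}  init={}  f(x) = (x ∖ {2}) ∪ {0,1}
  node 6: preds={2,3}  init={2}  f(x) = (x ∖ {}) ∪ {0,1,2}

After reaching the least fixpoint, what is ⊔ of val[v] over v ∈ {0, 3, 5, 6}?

{0,1,2}

Trace (13 dequeues):
  [1] u=0 | in {2} | out {0,2} | prev {} | push {}
  [2] u=1 | in {2} | out {0,1,2} | prev {0,1} | push {}
  [3] u=2 | in {0,1,2} | out {0,2} | prev {} | push {0,1}
  [4] u=3 | in {0,2} | out {2} | prev {} | push {}
  [5] u=4 | in {0,2} | out {0,1,2} | prev {} | push {3}
  [6] u=5 | in {2} | out {0,1} | prev {} | push {4}
  [7] u=6 | in {0,2} | out {0,1,2} | prev {2} | push {2,5}
  [8] u=0 | in {0,1,2} | out {0,1,2} | prev {0,2} | push {}
  [9] u=1 | in {0,1,2} | out {0,1,2} | ==
  [10] u=3 | in {0,1,2} | out {2} | ==
  [11] u=4 | in {0,1,2} | out {0,1,2} | ==
  [12] u=2 | in {0,1,2} | out {0,2} | ==
  [13] u=5 | in {0,1,2} | out {0,1} | ==

Converged values:
  [0] {0,1,2}
  [1] {0,1,2}
  [2] {0,2}
  [3] {2}
  [4] {0,1,2}
  [5] {0,1}
  [6] {0,1,2}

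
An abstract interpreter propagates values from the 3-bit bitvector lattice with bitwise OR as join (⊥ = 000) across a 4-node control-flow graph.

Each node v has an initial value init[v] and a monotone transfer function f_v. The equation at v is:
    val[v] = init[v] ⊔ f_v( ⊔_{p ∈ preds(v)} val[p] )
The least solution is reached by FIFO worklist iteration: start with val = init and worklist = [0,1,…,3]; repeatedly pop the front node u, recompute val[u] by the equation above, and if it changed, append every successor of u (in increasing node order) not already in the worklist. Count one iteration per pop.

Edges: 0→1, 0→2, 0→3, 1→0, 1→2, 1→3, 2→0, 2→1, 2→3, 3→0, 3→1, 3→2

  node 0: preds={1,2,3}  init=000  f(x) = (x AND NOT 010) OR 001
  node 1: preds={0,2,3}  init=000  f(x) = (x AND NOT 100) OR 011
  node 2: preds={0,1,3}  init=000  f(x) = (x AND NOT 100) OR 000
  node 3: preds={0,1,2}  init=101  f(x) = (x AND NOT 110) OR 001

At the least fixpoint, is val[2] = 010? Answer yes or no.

Trace (6 dequeues):
  [1] u=0 | in 101 | out 101 | prev 000 | push {}
  [2] u=1 | in 101 | out 011 | prev 000 | push {0}
  [3] u=2 | in 111 | out 011 | prev 000 | push {1}
  [4] u=3 | in 111 | out 101 | ==
  [5] u=0 | in 111 | out 101 | ==
  [6] u=1 | in 111 | out 011 | ==

Converged values:
  [0] 101
  [1] 011
  [2] 011
  [3] 101

no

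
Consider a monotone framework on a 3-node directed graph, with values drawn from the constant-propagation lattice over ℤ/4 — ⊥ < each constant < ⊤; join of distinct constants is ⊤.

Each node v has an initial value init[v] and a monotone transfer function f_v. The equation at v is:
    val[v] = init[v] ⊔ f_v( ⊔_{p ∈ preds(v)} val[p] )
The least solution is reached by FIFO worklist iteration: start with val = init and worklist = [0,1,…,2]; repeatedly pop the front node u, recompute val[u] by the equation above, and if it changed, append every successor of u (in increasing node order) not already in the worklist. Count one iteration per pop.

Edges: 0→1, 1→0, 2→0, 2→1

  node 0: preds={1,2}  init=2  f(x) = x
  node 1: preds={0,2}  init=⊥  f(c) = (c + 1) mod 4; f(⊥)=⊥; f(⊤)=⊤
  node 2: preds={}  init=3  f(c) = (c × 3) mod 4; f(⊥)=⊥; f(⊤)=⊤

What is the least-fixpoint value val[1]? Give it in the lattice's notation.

⊤

Trace (4 dequeues):
  [1] u=0 | in 3 | out ⊤ | prev 2 | push {}
  [2] u=1 | in ⊤ | out ⊤ | prev ⊥ | push {0}
  [3] u=2 | in ⊥ | out 3 | ==
  [4] u=0 | in ⊤ | out ⊤ | ==

Converged values:
  [0] ⊤
  [1] ⊤
  [2] 3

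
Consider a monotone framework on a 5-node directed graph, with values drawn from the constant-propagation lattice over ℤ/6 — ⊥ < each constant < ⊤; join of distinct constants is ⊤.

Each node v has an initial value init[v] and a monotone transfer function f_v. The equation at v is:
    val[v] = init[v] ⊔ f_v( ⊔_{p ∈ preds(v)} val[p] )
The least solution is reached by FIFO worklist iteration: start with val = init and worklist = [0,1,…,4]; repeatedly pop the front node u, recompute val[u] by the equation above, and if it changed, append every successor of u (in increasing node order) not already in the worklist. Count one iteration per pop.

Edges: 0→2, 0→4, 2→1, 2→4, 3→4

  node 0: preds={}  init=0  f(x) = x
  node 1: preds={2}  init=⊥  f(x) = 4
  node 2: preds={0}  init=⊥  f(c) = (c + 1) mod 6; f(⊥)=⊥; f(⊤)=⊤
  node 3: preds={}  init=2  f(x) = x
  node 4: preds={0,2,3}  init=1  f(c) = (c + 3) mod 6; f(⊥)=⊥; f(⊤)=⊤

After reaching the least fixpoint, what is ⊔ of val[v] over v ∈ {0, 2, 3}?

Worklist (6 pops):
  #1 pop 0: in=⊥ → 0 (no change)
  #2 pop 1: in=⊥ → 4 (was ⊥); enqueue []
  #3 pop 2: in=0 → 1 (was ⊥); enqueue [1]
  #4 pop 3: in=⊥ → 2 (no change)
  #5 pop 4: in=⊤ → ⊤ (was 1); enqueue []
  #6 pop 1: in=1 → 4 (no change)

Fixpoint:
  val[0] = 0
  val[1] = 4
  val[2] = 1
  val[3] = 2
  val[4] = ⊤

⊤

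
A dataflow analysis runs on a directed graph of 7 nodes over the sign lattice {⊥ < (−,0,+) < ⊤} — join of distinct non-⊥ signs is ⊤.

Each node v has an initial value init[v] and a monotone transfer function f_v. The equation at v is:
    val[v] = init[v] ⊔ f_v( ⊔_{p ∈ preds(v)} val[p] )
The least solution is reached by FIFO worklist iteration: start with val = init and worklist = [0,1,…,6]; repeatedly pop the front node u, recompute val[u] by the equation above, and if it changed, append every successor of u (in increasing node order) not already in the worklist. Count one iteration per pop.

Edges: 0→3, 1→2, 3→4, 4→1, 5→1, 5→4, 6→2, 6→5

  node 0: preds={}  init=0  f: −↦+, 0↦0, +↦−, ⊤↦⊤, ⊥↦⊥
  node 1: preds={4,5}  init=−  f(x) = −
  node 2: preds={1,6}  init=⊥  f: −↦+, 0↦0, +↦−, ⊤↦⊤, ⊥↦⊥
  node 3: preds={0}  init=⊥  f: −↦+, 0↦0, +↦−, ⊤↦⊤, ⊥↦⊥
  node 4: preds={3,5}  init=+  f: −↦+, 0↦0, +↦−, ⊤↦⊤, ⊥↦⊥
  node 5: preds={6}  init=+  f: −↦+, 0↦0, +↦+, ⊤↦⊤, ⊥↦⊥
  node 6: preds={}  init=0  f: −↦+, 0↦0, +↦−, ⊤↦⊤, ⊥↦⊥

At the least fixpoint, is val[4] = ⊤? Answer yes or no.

Iteration log — 9 steps:
  step 1. node 0  ⊔preds=⊥  new=0  stable
  step 2. node 1  ⊔preds=+  new=−  stable
  step 3. node 2  ⊔preds=⊤  new=⊤  old=⊥  +wl: 
  step 4. node 3  ⊔preds=0  new=0  old=⊥  +wl: 
  step 5. node 4  ⊔preds=⊤  new=⊤  old=+  +wl: 1
  step 6. node 5  ⊔preds=0  new=⊤  old=+  +wl: 4
  step 7. node 6  ⊔preds=⊥  new=0  stable
  step 8. node 1  ⊔preds=⊤  new=−  stable
  step 9. node 4  ⊔preds=⊤  new=⊤  stable

Least fixpoint reached:
  node 0: 0
  node 1: −
  node 2: ⊤
  node 3: 0
  node 4: ⊤
  node 5: ⊤
  node 6: 0

yes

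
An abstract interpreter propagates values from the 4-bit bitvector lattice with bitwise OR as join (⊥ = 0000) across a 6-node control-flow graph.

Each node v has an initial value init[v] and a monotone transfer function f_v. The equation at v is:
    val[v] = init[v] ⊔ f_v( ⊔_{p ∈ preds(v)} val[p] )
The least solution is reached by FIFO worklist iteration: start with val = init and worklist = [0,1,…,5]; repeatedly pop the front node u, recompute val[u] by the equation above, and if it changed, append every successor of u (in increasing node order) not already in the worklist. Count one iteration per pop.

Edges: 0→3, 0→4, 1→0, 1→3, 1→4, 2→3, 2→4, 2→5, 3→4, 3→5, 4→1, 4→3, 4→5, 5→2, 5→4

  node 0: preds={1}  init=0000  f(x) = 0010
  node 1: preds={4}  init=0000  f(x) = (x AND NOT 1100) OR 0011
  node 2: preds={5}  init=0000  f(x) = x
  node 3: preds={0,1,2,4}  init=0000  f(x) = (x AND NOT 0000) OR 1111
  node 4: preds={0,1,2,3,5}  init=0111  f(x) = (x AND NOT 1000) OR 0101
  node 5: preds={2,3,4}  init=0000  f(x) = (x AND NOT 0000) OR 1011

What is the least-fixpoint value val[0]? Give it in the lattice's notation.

0010

Trace (11 dequeues):
  [1] u=0 | in 0000 | out 0010 | prev 0000 | push {}
  [2] u=1 | in 0111 | out 0011 | prev 0000 | push {0}
  [3] u=2 | in 0000 | out 0000 | ==
  [4] u=3 | in 0111 | out 1111 | prev 0000 | push {}
  [5] u=4 | in 1111 | out 0111 | ==
  [6] u=5 | in 1111 | out 1111 | prev 0000 | push {2,4}
  [7] u=0 | in 0011 | out 0010 | ==
  [8] u=2 | in 1111 | out 1111 | prev 0000 | push {3,5}
  [9] u=4 | in 1111 | out 0111 | ==
  [10] u=3 | in 1111 | out 1111 | ==
  [11] u=5 | in 1111 | out 1111 | ==

Converged values:
  [0] 0010
  [1] 0011
  [2] 1111
  [3] 1111
  [4] 0111
  [5] 1111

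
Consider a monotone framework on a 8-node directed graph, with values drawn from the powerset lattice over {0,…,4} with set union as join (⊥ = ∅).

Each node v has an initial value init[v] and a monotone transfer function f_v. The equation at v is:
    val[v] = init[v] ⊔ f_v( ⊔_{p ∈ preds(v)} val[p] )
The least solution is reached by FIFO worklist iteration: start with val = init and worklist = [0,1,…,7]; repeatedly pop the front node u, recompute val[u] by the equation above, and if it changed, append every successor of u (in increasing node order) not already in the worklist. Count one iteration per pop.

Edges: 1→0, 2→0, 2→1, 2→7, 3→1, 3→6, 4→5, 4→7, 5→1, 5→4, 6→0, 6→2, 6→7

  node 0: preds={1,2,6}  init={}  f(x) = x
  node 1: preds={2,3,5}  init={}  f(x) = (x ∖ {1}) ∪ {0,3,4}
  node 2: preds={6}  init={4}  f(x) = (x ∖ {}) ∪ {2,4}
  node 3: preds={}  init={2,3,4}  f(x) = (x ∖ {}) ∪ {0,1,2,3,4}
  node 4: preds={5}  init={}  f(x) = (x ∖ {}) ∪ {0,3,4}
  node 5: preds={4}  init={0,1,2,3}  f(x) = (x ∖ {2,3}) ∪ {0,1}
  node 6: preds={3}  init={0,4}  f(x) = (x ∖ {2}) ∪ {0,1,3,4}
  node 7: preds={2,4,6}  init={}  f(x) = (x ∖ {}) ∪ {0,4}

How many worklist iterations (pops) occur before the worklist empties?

15

Worklist (15 pops):
  #1 pop 0: in={0,4} → {0,4} (was {}); enqueue []
  #2 pop 1: in={0,1,2,3,4} → {0,2,3,4} (was {}); enqueue [0]
  #3 pop 2: in={0,4} → {0,2,4} (was {4}); enqueue [1]
  #4 pop 3: in={} → {0,1,2,3,4} (was {2,3,4}); enqueue []
  #5 pop 4: in={0,1,2,3} → {0,1,2,3,4} (was {}); enqueue []
  #6 pop 5: in={0,1,2,3,4} → {0,1,2,3,4} (was {0,1,2,3}); enqueue [4]
  #7 pop 6: in={0,1,2,3,4} → {0,1,3,4} (was {0,4}); enqueue [2]
  #8 pop 7: in={0,1,2,3,4} → {0,1,2,3,4} (was {}); enqueue []
  #9 pop 0: in={0,1,2,3,4} → {0,1,2,3,4} (was {0,4}); enqueue []
  #10 pop 1: in={0,1,2,3,4} → {0,2,3,4} (no change)
  #11 pop 4: in={0,1,2,3,4} → {0,1,2,3,4} (no change)
  #12 pop 2: in={0,1,3,4} → {0,1,2,3,4} (was {0,2,4}); enqueue [0,1,7]
  #13 pop 0: in={0,1,2,3,4} → {0,1,2,3,4} (no change)
  #14 pop 1: in={0,1,2,3,4} → {0,2,3,4} (no change)
  #15 pop 7: in={0,1,2,3,4} → {0,1,2,3,4} (no change)

Fixpoint:
  val[0] = {0,1,2,3,4}
  val[1] = {0,2,3,4}
  val[2] = {0,1,2,3,4}
  val[3] = {0,1,2,3,4}
  val[4] = {0,1,2,3,4}
  val[5] = {0,1,2,3,4}
  val[6] = {0,1,3,4}
  val[7] = {0,1,2,3,4}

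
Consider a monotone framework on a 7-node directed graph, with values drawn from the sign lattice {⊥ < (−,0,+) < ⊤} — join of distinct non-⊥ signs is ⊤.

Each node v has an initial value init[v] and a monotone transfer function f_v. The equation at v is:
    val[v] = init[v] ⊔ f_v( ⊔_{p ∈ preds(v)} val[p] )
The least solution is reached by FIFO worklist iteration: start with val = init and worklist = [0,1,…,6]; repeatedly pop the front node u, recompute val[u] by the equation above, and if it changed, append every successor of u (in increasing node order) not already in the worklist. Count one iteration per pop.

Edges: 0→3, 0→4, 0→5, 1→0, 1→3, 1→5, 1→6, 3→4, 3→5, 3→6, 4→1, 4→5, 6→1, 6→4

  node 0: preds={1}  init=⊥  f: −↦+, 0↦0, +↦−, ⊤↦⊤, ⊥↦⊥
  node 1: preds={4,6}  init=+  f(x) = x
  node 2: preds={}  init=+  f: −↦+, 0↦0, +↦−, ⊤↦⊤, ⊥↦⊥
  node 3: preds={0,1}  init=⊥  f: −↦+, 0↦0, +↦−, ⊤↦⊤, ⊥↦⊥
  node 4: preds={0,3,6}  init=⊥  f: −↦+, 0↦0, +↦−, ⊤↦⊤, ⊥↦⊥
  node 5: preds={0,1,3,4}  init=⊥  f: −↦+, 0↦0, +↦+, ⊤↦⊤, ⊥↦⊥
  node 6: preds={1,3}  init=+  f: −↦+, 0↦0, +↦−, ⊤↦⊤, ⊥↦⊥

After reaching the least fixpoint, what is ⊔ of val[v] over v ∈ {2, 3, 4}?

⊤

Trace (14 dequeues):
  [1] u=0 | in + | out − | prev ⊥ | push {}
  [2] u=1 | in + | out + | ==
  [3] u=2 | in ⊥ | out + | ==
  [4] u=3 | in ⊤ | out ⊤ | prev ⊥ | push {}
  [5] u=4 | in ⊤ | out ⊤ | prev ⊥ | push {1}
  [6] u=5 | in ⊤ | out ⊤ | prev ⊥ | push {}
  [7] u=6 | in ⊤ | out ⊤ | prev + | push {4}
  [8] u=1 | in ⊤ | out ⊤ | prev + | push {0,3,5,6}
  [9] u=4 | in ⊤ | out ⊤ | ==
  [10] u=0 | in ⊤ | out ⊤ | prev − | push {4}
  [11] u=3 | in ⊤ | out ⊤ | ==
  [12] u=5 | in ⊤ | out ⊤ | ==
  [13] u=6 | in ⊤ | out ⊤ | ==
  [14] u=4 | in ⊤ | out ⊤ | ==

Converged values:
  [0] ⊤
  [1] ⊤
  [2] +
  [3] ⊤
  [4] ⊤
  [5] ⊤
  [6] ⊤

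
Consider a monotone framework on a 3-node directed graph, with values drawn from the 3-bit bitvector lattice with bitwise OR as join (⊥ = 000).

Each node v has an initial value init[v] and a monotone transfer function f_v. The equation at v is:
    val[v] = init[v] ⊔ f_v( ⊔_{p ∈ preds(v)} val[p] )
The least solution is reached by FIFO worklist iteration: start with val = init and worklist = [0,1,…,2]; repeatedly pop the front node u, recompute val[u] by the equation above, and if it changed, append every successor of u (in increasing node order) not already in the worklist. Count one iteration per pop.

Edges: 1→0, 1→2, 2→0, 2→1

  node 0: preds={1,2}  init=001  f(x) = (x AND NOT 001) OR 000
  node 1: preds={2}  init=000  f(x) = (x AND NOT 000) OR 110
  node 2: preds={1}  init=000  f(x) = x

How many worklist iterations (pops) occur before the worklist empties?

5

Worklist (5 pops):
  #1 pop 0: in=000 → 001 (no change)
  #2 pop 1: in=000 → 110 (was 000); enqueue [0]
  #3 pop 2: in=110 → 110 (was 000); enqueue [1]
  #4 pop 0: in=110 → 111 (was 001); enqueue []
  #5 pop 1: in=110 → 110 (no change)

Fixpoint:
  val[0] = 111
  val[1] = 110
  val[2] = 110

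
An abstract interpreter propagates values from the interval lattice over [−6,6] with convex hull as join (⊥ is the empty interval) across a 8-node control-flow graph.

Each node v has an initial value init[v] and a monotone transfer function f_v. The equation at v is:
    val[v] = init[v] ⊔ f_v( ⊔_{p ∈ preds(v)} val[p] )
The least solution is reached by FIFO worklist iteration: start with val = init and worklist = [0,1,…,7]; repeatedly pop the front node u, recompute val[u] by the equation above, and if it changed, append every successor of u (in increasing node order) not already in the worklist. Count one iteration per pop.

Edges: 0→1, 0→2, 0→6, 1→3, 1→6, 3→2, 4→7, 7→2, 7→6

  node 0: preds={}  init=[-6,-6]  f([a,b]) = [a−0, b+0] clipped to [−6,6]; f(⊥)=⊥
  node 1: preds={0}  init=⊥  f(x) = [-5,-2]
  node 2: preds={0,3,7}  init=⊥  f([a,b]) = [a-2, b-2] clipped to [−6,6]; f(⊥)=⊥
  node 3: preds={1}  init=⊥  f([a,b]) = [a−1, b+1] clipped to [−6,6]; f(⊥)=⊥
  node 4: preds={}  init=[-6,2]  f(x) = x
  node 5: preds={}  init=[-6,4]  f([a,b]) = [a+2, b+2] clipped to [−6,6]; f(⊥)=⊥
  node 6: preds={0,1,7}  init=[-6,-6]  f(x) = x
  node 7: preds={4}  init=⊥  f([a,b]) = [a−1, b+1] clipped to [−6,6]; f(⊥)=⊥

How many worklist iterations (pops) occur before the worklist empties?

10

Iteration log — 10 steps:
  step 1. node 0  ⊔preds=⊥  new=[-6,-6]  stable
  step 2. node 1  ⊔preds=[-6,-6]  new=[-5,-2]  old=⊥  +wl: 
  step 3. node 2  ⊔preds=[-6,-6]  new=[-6,-6]  old=⊥  +wl: 
  step 4. node 3  ⊔preds=[-5,-2]  new=[-6,-1]  old=⊥  +wl: 2
  step 5. node 4  ⊔preds=⊥  new=[-6,2]  stable
  step 6. node 5  ⊔preds=⊥  new=[-6,4]  stable
  step 7. node 6  ⊔preds=[-6,-2]  new=[-6,-2]  old=[-6,-6]  +wl: 
  step 8. node 7  ⊔preds=[-6,2]  new=[-6,3]  old=⊥  +wl: 6
  step 9. node 2  ⊔preds=[-6,3]  new=[-6,1]  old=[-6,-6]  +wl: 
  step 10. node 6  ⊔preds=[-6,3]  new=[-6,3]  old=[-6,-2]  +wl: 

Least fixpoint reached:
  node 0: [-6,-6]
  node 1: [-5,-2]
  node 2: [-6,1]
  node 3: [-6,-1]
  node 4: [-6,2]
  node 5: [-6,4]
  node 6: [-6,3]
  node 7: [-6,3]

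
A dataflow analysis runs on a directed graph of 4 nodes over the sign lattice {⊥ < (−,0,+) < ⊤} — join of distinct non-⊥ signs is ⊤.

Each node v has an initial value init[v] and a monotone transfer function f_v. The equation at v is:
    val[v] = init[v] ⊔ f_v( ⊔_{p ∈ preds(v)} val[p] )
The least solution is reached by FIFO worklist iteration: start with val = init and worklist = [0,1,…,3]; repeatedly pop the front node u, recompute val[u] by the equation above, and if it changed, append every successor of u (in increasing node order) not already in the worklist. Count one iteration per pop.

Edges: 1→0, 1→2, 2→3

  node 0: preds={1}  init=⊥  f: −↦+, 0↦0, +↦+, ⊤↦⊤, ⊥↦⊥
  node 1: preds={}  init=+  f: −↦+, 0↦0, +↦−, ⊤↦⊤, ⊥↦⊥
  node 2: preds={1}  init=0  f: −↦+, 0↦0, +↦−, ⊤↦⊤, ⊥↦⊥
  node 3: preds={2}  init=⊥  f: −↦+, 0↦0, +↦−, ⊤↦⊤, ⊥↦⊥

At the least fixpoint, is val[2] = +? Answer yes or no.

no

Trace (4 dequeues):
  [1] u=0 | in + | out + | prev ⊥ | push {}
  [2] u=1 | in ⊥ | out + | ==
  [3] u=2 | in + | out ⊤ | prev 0 | push {}
  [4] u=3 | in ⊤ | out ⊤ | prev ⊥ | push {}

Converged values:
  [0] +
  [1] +
  [2] ⊤
  [3] ⊤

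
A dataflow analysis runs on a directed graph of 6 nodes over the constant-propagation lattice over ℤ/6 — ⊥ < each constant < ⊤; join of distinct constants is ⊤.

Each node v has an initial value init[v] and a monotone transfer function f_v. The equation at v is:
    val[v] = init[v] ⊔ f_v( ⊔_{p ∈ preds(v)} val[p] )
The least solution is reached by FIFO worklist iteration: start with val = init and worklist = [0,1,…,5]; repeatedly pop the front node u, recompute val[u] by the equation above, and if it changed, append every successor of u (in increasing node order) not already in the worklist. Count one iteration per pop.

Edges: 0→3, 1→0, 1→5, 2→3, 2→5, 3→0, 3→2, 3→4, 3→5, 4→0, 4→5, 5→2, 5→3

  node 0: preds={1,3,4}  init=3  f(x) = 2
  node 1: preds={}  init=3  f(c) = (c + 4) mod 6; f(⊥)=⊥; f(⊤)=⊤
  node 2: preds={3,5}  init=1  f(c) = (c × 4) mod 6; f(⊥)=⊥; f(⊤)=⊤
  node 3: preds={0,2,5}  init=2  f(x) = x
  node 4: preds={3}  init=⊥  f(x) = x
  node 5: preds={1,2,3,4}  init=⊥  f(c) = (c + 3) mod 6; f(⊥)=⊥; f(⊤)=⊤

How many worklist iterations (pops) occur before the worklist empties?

Iteration log — 9 steps:
  step 1. node 0  ⊔preds=⊤  new=⊤  old=3  +wl: 
  step 2. node 1  ⊔preds=⊥  new=3  stable
  step 3. node 2  ⊔preds=2  new=⊤  old=1  +wl: 
  step 4. node 3  ⊔preds=⊤  new=⊤  old=2  +wl: 0,2
  step 5. node 4  ⊔preds=⊤  new=⊤  old=⊥  +wl: 
  step 6. node 5  ⊔preds=⊤  new=⊤  old=⊥  +wl: 3
  step 7. node 0  ⊔preds=⊤  new=⊤  stable
  step 8. node 2  ⊔preds=⊤  new=⊤  stable
  step 9. node 3  ⊔preds=⊤  new=⊤  stable

Least fixpoint reached:
  node 0: ⊤
  node 1: 3
  node 2: ⊤
  node 3: ⊤
  node 4: ⊤
  node 5: ⊤

9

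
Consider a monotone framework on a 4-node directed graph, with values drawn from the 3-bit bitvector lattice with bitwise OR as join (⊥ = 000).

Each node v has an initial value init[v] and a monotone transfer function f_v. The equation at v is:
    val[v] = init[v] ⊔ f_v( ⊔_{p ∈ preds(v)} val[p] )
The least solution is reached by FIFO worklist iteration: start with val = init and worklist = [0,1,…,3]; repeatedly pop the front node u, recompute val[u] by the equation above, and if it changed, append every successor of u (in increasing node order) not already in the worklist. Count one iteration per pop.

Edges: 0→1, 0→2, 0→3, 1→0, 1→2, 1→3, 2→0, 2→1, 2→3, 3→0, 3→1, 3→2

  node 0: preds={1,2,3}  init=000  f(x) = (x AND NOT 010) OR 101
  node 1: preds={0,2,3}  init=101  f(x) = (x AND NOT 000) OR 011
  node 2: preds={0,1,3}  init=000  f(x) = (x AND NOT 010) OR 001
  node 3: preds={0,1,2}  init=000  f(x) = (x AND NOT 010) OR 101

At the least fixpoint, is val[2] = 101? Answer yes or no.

Trace (7 dequeues):
  [1] u=0 | in 101 | out 101 | prev 000 | push {}
  [2] u=1 | in 101 | out 111 | prev 101 | push {0}
  [3] u=2 | in 111 | out 101 | prev 000 | push {1}
  [4] u=3 | in 111 | out 101 | prev 000 | push {2}
  [5] u=0 | in 111 | out 101 | ==
  [6] u=1 | in 101 | out 111 | ==
  [7] u=2 | in 111 | out 101 | ==

Converged values:
  [0] 101
  [1] 111
  [2] 101
  [3] 101

yes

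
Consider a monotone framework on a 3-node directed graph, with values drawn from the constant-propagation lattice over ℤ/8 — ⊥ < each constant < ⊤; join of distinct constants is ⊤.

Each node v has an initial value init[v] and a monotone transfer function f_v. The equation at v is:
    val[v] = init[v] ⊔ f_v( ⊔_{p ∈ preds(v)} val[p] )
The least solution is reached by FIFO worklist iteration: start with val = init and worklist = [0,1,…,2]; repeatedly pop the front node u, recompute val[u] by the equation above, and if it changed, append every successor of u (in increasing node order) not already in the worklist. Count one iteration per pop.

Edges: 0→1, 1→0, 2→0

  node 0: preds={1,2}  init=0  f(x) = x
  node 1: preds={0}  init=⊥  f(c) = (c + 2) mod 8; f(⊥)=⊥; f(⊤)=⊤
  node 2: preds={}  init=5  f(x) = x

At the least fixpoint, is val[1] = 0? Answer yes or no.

no

Iteration log — 4 steps:
  step 1. node 0  ⊔preds=5  new=⊤  old=0  +wl: 
  step 2. node 1  ⊔preds=⊤  new=⊤  old=⊥  +wl: 0
  step 3. node 2  ⊔preds=⊥  new=5  stable
  step 4. node 0  ⊔preds=⊤  new=⊤  stable

Least fixpoint reached:
  node 0: ⊤
  node 1: ⊤
  node 2: 5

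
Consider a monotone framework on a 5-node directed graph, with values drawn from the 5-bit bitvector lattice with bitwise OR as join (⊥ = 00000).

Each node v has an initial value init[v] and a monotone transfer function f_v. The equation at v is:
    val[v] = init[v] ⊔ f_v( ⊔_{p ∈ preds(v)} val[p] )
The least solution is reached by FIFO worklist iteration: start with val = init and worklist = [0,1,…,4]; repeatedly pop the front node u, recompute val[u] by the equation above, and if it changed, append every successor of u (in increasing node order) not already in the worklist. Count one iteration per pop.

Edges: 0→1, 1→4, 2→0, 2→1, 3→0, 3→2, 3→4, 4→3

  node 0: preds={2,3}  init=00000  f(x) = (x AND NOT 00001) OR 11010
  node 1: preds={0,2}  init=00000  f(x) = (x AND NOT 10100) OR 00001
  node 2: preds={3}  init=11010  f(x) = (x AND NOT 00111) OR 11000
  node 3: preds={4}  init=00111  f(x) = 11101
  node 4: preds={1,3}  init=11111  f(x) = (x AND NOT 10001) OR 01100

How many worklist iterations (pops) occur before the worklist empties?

7

Worklist (7 pops):
  #1 pop 0: in=11111 → 11110 (was 00000); enqueue []
  #2 pop 1: in=11110 → 01011 (was 00000); enqueue []
  #3 pop 2: in=00111 → 11010 (no change)
  #4 pop 3: in=11111 → 11111 (was 00111); enqueue [0,2]
  #5 pop 4: in=11111 → 11111 (no change)
  #6 pop 0: in=11111 → 11110 (no change)
  #7 pop 2: in=11111 → 11010 (no change)

Fixpoint:
  val[0] = 11110
  val[1] = 01011
  val[2] = 11010
  val[3] = 11111
  val[4] = 11111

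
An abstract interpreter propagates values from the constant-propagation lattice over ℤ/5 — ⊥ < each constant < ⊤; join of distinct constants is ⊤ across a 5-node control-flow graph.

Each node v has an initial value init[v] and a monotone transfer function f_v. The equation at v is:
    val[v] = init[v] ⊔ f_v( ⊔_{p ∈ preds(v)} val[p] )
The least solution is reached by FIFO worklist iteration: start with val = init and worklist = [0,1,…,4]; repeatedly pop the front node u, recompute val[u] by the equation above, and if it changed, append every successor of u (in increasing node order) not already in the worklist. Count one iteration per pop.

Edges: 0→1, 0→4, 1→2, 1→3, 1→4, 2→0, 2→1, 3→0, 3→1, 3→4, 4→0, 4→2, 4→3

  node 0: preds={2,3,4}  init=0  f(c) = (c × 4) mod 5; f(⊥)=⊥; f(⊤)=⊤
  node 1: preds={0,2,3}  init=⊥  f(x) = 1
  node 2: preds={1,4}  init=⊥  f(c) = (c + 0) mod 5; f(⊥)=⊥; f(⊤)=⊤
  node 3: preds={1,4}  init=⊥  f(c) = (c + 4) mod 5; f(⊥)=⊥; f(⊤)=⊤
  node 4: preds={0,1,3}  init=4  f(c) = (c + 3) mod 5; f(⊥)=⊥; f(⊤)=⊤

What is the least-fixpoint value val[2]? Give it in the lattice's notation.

⊤

Trace (9 dequeues):
  [1] u=0 | in 4 | out ⊤ | prev 0 | push {}
  [2] u=1 | in ⊤ | out 1 | prev ⊥ | push {}
  [3] u=2 | in ⊤ | out ⊤ | prev ⊥ | push {0,1}
  [4] u=3 | in ⊤ | out ⊤ | prev ⊥ | push {}
  [5] u=4 | in ⊤ | out ⊤ | prev 4 | push {2,3}
  [6] u=0 | in ⊤ | out ⊤ | ==
  [7] u=1 | in ⊤ | out 1 | ==
  [8] u=2 | in ⊤ | out ⊤ | ==
  [9] u=3 | in ⊤ | out ⊤ | ==

Converged values:
  [0] ⊤
  [1] 1
  [2] ⊤
  [3] ⊤
  [4] ⊤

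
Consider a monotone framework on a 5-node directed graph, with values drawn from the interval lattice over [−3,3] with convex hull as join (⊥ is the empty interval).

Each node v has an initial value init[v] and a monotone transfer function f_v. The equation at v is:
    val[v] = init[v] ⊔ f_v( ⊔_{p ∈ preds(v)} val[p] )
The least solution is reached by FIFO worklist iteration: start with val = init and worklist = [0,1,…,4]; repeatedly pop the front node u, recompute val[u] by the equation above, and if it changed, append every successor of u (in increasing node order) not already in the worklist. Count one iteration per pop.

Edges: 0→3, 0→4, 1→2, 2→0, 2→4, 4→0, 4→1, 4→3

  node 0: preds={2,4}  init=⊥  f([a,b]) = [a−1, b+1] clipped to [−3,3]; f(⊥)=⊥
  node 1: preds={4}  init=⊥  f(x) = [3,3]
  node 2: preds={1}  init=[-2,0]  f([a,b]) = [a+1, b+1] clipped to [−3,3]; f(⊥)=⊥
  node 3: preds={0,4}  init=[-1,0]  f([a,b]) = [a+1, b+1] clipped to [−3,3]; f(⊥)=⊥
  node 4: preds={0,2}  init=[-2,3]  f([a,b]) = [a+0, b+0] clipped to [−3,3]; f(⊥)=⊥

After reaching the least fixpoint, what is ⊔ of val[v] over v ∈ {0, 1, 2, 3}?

[-3,3]

Trace (8 dequeues):
  [1] u=0 | in [-2,3] | out [-3,3] | prev ⊥ | push {}
  [2] u=1 | in [-2,3] | out [3,3] | prev ⊥ | push {}
  [3] u=2 | in [3,3] | out [-2,3] | prev [-2,0] | push {0}
  [4] u=3 | in [-3,3] | out [-2,3] | prev [-1,0] | push {}
  [5] u=4 | in [-3,3] | out [-3,3] | prev [-2,3] | push {1,3}
  [6] u=0 | in [-3,3] | out [-3,3] | ==
  [7] u=1 | in [-3,3] | out [3,3] | ==
  [8] u=3 | in [-3,3] | out [-2,3] | ==

Converged values:
  [0] [-3,3]
  [1] [3,3]
  [2] [-2,3]
  [3] [-2,3]
  [4] [-3,3]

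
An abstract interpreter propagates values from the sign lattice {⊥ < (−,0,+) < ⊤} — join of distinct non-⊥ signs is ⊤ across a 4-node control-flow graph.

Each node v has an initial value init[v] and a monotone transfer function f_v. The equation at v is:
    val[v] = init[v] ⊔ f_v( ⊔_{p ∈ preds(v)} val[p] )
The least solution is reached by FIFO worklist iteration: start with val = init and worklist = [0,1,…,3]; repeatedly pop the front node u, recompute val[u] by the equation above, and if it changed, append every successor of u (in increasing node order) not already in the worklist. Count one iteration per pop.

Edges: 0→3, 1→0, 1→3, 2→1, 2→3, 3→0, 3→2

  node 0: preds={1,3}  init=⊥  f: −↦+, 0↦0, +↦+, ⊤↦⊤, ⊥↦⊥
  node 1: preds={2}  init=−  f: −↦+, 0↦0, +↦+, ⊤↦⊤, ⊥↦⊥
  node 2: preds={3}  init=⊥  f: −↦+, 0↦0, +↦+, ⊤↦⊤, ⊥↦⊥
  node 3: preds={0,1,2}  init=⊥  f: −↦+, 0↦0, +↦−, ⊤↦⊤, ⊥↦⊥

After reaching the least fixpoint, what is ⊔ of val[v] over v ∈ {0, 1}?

Iteration log — 10 steps:
  step 1. node 0  ⊔preds=−  new=+  old=⊥  +wl: 
  step 2. node 1  ⊔preds=⊥  new=−  stable
  step 3. node 2  ⊔preds=⊥  new=⊥  stable
  step 4. node 3  ⊔preds=⊤  new=⊤  old=⊥  +wl: 0,2
  step 5. node 0  ⊔preds=⊤  new=⊤  old=+  +wl: 3
  step 6. node 2  ⊔preds=⊤  new=⊤  old=⊥  +wl: 1
  step 7. node 3  ⊔preds=⊤  new=⊤  stable
  step 8. node 1  ⊔preds=⊤  new=⊤  old=−  +wl: 0,3
  step 9. node 0  ⊔preds=⊤  new=⊤  stable
  step 10. node 3  ⊔preds=⊤  new=⊤  stable

Least fixpoint reached:
  node 0: ⊤
  node 1: ⊤
  node 2: ⊤
  node 3: ⊤

⊤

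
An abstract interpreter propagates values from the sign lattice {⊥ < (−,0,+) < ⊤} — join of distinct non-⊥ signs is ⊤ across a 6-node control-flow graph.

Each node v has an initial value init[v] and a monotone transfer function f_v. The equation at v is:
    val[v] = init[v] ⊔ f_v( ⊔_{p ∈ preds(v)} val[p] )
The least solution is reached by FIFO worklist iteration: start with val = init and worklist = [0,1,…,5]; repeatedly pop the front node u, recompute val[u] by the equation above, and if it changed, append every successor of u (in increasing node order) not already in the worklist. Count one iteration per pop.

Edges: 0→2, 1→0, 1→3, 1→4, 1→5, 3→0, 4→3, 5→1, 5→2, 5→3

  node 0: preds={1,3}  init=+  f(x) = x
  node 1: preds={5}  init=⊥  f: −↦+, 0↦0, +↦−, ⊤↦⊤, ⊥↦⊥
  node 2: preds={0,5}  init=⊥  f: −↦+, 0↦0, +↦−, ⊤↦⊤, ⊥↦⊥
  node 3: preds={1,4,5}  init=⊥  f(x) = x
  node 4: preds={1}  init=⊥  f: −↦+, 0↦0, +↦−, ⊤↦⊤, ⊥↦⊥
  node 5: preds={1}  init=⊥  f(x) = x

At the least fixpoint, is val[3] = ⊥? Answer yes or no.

Worklist (6 pops):
  #1 pop 0: in=⊥ → + (no change)
  #2 pop 1: in=⊥ → ⊥ (no change)
  #3 pop 2: in=+ → − (was ⊥); enqueue []
  #4 pop 3: in=⊥ → ⊥ (no change)
  #5 pop 4: in=⊥ → ⊥ (no change)
  #6 pop 5: in=⊥ → ⊥ (no change)

Fixpoint:
  val[0] = +
  val[1] = ⊥
  val[2] = −
  val[3] = ⊥
  val[4] = ⊥
  val[5] = ⊥

yes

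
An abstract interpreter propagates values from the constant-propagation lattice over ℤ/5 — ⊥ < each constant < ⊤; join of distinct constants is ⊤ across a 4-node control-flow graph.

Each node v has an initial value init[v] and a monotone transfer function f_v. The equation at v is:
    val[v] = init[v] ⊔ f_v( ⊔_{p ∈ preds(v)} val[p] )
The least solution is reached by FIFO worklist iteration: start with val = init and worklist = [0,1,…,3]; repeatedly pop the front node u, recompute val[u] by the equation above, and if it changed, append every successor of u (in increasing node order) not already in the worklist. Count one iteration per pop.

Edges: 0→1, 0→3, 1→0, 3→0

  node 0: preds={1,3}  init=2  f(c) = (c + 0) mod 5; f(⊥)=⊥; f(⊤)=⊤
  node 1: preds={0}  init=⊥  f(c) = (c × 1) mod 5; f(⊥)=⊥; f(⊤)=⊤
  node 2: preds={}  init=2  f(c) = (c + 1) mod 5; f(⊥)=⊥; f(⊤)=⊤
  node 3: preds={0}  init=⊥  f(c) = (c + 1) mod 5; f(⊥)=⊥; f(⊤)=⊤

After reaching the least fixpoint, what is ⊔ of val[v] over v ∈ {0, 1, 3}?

⊤

Iteration log — 8 steps:
  step 1. node 0  ⊔preds=⊥  new=2  stable
  step 2. node 1  ⊔preds=2  new=2  old=⊥  +wl: 0
  step 3. node 2  ⊔preds=⊥  new=2  stable
  step 4. node 3  ⊔preds=2  new=3  old=⊥  +wl: 
  step 5. node 0  ⊔preds=⊤  new=⊤  old=2  +wl: 1,3
  step 6. node 1  ⊔preds=⊤  new=⊤  old=2  +wl: 0
  step 7. node 3  ⊔preds=⊤  new=⊤  old=3  +wl: 
  step 8. node 0  ⊔preds=⊤  new=⊤  stable

Least fixpoint reached:
  node 0: ⊤
  node 1: ⊤
  node 2: 2
  node 3: ⊤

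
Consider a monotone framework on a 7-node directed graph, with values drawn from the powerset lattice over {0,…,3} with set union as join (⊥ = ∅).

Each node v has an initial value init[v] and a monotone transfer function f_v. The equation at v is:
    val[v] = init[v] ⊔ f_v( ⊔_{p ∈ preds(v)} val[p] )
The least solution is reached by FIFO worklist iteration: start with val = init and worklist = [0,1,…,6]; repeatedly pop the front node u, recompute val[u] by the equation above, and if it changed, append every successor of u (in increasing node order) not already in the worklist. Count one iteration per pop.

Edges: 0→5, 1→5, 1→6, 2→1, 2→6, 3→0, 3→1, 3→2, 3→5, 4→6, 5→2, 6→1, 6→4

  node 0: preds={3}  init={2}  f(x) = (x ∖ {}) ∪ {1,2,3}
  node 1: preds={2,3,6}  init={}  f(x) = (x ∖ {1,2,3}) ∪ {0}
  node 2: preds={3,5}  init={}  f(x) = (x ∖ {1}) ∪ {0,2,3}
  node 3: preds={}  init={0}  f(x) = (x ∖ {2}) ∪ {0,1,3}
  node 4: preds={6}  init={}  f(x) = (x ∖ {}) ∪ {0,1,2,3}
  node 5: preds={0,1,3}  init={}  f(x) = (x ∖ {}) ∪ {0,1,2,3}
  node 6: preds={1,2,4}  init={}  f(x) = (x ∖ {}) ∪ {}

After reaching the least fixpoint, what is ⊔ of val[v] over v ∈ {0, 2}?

{0,1,2,3}

Iteration log — 11 steps:
  step 1. node 0  ⊔preds={0}  new={0,1,2,3}  old={2}  +wl: 
  step 2. node 1  ⊔preds={0}  new={0}  old={}  +wl: 
  step 3. node 2  ⊔preds={0}  new={0,2,3}  old={}  +wl: 1
  step 4. node 3  ⊔preds={}  new={0,1,3}  old={0}  +wl: 0,2
  step 5. node 4  ⊔preds={}  new={0,1,2,3}  old={}  +wl: 
  step 6. node 5  ⊔preds={0,1,2,3}  new={0,1,2,3}  old={}  +wl: 
  step 7. node 6  ⊔preds={0,1,2,3}  new={0,1,2,3}  old={}  +wl: 4
  step 8. node 1  ⊔preds={0,1,2,3}  new={0}  stable
  step 9. node 0  ⊔preds={0,1,3}  new={0,1,2,3}  stable
  step 10. node 2  ⊔preds={0,1,2,3}  new={0,2,3}  stable
  step 11. node 4  ⊔preds={0,1,2,3}  new={0,1,2,3}  stable

Least fixpoint reached:
  node 0: {0,1,2,3}
  node 1: {0}
  node 2: {0,2,3}
  node 3: {0,1,3}
  node 4: {0,1,2,3}
  node 5: {0,1,2,3}
  node 6: {0,1,2,3}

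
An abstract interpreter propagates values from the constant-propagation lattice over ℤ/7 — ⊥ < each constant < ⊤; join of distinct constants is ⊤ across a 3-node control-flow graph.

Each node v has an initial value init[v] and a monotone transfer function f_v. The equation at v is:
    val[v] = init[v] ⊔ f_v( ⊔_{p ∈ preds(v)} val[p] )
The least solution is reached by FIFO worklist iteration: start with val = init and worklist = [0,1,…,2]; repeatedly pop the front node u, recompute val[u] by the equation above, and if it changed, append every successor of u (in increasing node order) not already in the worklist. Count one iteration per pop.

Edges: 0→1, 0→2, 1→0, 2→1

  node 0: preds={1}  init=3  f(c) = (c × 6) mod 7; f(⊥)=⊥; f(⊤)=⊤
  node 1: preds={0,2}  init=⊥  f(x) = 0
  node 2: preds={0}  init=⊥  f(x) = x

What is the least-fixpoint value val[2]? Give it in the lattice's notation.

Iteration log — 7 steps:
  step 1. node 0  ⊔preds=⊥  new=3  stable
  step 2. node 1  ⊔preds=3  new=0  old=⊥  +wl: 0
  step 3. node 2  ⊔preds=3  new=3  old=⊥  +wl: 1
  step 4. node 0  ⊔preds=0  new=⊤  old=3  +wl: 2
  step 5. node 1  ⊔preds=⊤  new=0  stable
  step 6. node 2  ⊔preds=⊤  new=⊤  old=3  +wl: 1
  step 7. node 1  ⊔preds=⊤  new=0  stable

Least fixpoint reached:
  node 0: ⊤
  node 1: 0
  node 2: ⊤

⊤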